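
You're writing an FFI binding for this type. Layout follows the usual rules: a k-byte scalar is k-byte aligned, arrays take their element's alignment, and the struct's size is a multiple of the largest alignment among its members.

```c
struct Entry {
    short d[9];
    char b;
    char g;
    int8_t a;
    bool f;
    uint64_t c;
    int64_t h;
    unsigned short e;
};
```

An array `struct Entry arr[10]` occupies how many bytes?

480

@0: d [18B, align 2] → 18
@18: b [1B, align 1] → 19
@19: g [1B, align 1] → 20
@20: a [1B, align 1] → 21
@21: f [1B, align 1] → 22
+2 pad (align 8)
@24: c [8B, align 8] → 32
@32: h [8B, align 8] → 40
@40: e [2B, align 2] → 42
+6 tail pad (align 8)
size 48, align 8
array of 10: 10 × 48 = 480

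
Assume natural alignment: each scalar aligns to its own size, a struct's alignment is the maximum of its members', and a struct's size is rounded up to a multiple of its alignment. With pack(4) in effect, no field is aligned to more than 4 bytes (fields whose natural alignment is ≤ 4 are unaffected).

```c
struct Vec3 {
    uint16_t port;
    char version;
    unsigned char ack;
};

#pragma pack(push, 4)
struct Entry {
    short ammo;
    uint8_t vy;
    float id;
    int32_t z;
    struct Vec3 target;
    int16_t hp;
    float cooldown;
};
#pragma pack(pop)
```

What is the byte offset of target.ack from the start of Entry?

Vec3: @0: port [2B, align 2] → 2; @2: version [1B, align 1] → 3; @3: ack [1B, align 1] → 4; size 4, align 2
@0: ammo [2B, align 2] → 2
@2: vy [1B, align 1] → 3
+1 pad (align 4)
@4: id [4B, align 4] → 8
@8: z [4B, align 4] → 12
@12: target [4B, align 2] → 16
within Vec3: ack at 3
12 + 3 = 15

15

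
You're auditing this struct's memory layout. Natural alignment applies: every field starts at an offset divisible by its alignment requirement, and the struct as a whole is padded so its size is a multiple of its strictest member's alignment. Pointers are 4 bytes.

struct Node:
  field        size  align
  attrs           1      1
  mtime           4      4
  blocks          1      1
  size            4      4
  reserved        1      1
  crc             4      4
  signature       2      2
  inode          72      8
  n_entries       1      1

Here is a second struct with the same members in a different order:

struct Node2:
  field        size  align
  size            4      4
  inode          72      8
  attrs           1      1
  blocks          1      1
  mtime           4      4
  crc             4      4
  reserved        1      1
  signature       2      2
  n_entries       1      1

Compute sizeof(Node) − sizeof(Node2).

@0: attrs [1B, align 1] → 1
+3 pad (align 4)
@4: mtime [4B, align 4] → 8
@8: blocks [1B, align 1] → 9
+3 pad (align 4)
@12: size [4B, align 4] → 16
@16: reserved [1B, align 1] → 17
+3 pad (align 4)
@20: crc [4B, align 4] → 24
@24: signature [2B, align 2] → 26
+6 pad (align 8)
@32: inode [72B, align 8] → 104
@104: n_entries [1B, align 1] → 105
+7 tail pad (align 8)
size 112, align 8
— Node2 —
@0: size [4B, align 4] → 4
+4 pad (align 8)
@8: inode [72B, align 8] → 80
@80: attrs [1B, align 1] → 81
@81: blocks [1B, align 1] → 82
+2 pad (align 4)
@84: mtime [4B, align 4] → 88
@88: crc [4B, align 4] → 92
@92: reserved [1B, align 1] → 93
+1 pad (align 2)
@94: signature [2B, align 2] → 96
@96: n_entries [1B, align 1] → 97
+7 tail pad (align 8)
size 104, align 8
112 − 104 = 8

8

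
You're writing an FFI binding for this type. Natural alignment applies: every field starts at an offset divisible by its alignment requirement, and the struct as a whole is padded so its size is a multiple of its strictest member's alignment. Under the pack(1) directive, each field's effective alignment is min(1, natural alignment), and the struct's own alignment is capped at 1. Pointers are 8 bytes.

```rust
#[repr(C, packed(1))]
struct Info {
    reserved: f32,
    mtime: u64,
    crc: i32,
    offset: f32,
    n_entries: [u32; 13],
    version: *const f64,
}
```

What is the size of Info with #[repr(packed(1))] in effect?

@0: reserved [4B, align 1] → 4
@4: mtime [8B, align 1] → 12
@12: crc [4B, align 1] → 16
@16: offset [4B, align 1] → 20
@20: n_entries [52B, align 1] → 72
@72: version [8B, align 1] → 80
size 80, align 1

80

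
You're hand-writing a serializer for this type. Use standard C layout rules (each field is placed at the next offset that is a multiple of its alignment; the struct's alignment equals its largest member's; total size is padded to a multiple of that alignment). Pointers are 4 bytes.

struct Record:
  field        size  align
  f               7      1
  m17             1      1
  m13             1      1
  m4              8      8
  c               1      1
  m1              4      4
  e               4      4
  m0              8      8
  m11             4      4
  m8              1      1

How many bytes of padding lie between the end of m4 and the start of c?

0..7  f  (7B, 1-aligned)
7..8  m17  (1B, 1-aligned)
8..9  m13  (1B, 1-aligned)
9..16  -- padding (7B)
16..24  m4  (8B, 8-aligned)
24..25  c  (1B, 1-aligned)

0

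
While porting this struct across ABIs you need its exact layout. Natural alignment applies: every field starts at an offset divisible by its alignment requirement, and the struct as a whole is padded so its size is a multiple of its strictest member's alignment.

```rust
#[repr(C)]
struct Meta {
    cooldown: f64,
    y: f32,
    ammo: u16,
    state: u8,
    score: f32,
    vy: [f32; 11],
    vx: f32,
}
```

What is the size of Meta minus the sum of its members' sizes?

5

cooldown at 0 (size 8, align 8) → ends 8
y at 8 (size 4, align 4) → ends 12
ammo at 12 (size 2, align 2) → ends 14
state at 14 (size 1, align 1) → ends 15
pad 1 to align 4 for score
score at 16 (size 4, align 4) → ends 20
vy at 20 (size 44, align 4) → ends 64
vx at 64 (size 4, align 4) → ends 68
tail pad 4 to reach multiple of 8
total 72 bytes, alignment 8
data bytes 67, size 72 → padding 5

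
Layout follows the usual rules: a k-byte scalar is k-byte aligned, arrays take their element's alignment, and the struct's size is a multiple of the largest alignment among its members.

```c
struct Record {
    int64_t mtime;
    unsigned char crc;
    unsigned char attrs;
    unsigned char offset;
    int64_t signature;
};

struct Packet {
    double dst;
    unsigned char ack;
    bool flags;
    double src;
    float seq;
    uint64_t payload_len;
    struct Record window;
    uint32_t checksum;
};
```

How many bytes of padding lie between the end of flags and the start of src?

6

Record: mtime at 0 (size 8, align 8) → ends 8; crc at 8 (size 1, align 1) → ends 9; attrs at 9 (size 1, align 1) → ends 10; offset at 10 (size 1, align 1) → ends 11; pad 5 to align 8 for signature; signature at 16 (size 8, align 8) → ends 24; total 24 bytes, alignment 8
dst at 0 (size 8, align 8) → ends 8
ack at 8 (size 1, align 1) → ends 9
flags at 9 (size 1, align 1) → ends 10
pad 6 to align 8 for src
src at 16 (size 8, align 8) → ends 24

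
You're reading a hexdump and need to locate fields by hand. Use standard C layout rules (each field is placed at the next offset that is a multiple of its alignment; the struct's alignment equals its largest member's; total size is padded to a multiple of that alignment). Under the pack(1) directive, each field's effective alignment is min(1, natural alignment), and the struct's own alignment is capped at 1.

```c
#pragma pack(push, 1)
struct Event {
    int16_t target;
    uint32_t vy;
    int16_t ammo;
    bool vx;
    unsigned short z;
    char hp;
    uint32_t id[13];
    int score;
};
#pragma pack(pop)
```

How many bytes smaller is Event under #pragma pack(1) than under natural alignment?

natural layout:
  @0: target [2B, align 2] → 2
  +2 pad (align 4)
  @4: vy [4B, align 4] → 8
  @8: ammo [2B, align 2] → 10
  @10: vx [1B, align 1] → 11
  +1 pad (align 2)
  @12: z [2B, align 2] → 14
  @14: hp [1B, align 1] → 15
  +1 pad (align 4)
  @16: id [52B, align 4] → 68
  @68: score [4B, align 4] → 72
  size 72, align 4
packed(1) layout:
  @0: target [2B, align 1] → 2
  @2: vy [4B, align 1] → 6
  @6: ammo [2B, align 1] → 8
  @8: vx [1B, align 1] → 9
  @9: z [2B, align 1] → 11
  @11: hp [1B, align 1] → 12
  @12: id [52B, align 1] → 64
  @64: score [4B, align 1] → 68
  size 68, align 1
72 − 68 = 4

4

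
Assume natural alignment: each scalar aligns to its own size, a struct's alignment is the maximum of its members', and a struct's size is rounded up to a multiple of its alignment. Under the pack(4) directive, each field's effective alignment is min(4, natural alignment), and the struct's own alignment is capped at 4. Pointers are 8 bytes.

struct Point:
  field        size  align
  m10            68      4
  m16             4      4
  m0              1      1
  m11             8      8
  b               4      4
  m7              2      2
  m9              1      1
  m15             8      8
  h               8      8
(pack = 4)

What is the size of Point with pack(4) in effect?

m10 at 0 (size 68, align 4) → ends 68
m16 at 68 (size 4, align 4) → ends 72
m0 at 72 (size 1, align 1) → ends 73
pad 3 to align 4 for m11
m11 at 76 (size 8, align 4) → ends 84
b at 84 (size 4, align 4) → ends 88
m7 at 88 (size 2, align 2) → ends 90
m9 at 90 (size 1, align 1) → ends 91
pad 1 to align 4 for m15
m15 at 92 (size 8, align 4) → ends 100
h at 100 (size 8, align 4) → ends 108
total 108 bytes, alignment 4

108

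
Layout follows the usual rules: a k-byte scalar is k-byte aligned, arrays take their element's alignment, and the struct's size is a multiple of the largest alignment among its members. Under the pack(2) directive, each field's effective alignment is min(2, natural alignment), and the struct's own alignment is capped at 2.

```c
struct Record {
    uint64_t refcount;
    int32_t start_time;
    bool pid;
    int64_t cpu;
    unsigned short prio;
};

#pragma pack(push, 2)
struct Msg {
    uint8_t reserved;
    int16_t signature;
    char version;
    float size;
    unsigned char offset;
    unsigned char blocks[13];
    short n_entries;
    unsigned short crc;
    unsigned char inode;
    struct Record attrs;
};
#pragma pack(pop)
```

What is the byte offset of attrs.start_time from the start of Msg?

38

Record: refcount at 0 (size 8, align 8) → ends 8; start_time at 8 (size 4, align 4) → ends 12; pid at 12 (size 1, align 1) → ends 13; pad 3 to align 8 for cpu; cpu at 16 (size 8, align 8) → ends 24; prio at 24 (size 2, align 2) → ends 26; tail pad 6 to reach multiple of 8; total 32 bytes, alignment 8
reserved at 0 (size 1, align 1) → ends 1
pad 1 to align 2 for signature
signature at 2 (size 2, align 2) → ends 4
version at 4 (size 1, align 1) → ends 5
pad 1 to align 2 for size
size at 6 (size 4, align 2) → ends 10
offset at 10 (size 1, align 1) → ends 11
blocks at 11 (size 13, align 1) → ends 24
n_entries at 24 (size 2, align 2) → ends 26
crc at 26 (size 2, align 2) → ends 28
inode at 28 (size 1, align 1) → ends 29
pad 1 to align 2 for attrs
attrs at 30 (size 32, align 2) → ends 62
within Record: start_time at 8
30 + 8 = 38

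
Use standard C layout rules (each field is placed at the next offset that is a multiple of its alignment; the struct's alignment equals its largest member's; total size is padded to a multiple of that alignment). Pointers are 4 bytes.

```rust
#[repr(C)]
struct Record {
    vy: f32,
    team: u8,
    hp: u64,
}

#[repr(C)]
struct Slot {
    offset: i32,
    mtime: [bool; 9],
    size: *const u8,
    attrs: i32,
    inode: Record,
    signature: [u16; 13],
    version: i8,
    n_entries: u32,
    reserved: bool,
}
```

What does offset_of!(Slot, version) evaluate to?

66

Record: vy at 0 (size 4, align 4) → ends 4; team at 4 (size 1, align 1) → ends 5; pad 3 to align 8 for hp; hp at 8 (size 8, align 8) → ends 16; total 16 bytes, alignment 8
offset at 0 (size 4, align 4) → ends 4
mtime at 4 (size 9, align 1) → ends 13
pad 3 to align 4 for size
size at 16 (size 4, align 4) → ends 20
attrs at 20 (size 4, align 4) → ends 24
inode at 24 (size 16, align 8) → ends 40
signature at 40 (size 26, align 2) → ends 66
version at 66 (size 1, align 1) → ends 67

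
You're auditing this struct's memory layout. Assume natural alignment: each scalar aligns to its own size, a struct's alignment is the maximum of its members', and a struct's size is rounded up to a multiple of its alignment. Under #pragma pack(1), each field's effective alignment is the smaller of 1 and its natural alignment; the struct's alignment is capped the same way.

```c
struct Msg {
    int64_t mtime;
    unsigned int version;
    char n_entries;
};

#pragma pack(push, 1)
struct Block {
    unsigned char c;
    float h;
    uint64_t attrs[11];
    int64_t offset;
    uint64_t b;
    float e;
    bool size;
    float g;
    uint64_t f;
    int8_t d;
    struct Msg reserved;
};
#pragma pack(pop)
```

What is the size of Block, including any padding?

143

Msg: 0..8  mtime  (8B, 8-aligned); 8..12  version  (4B, 4-aligned); 12..13  n_entries  (1B, 1-aligned); 13..16  -- tail padding (3B); sizeof = 16, alignof = 8
0..1  c  (1B, 1-aligned)
1..5  h  (4B, 1-aligned)
5..93  attrs  (88B, 1-aligned)
93..101  offset  (8B, 1-aligned)
101..109  b  (8B, 1-aligned)
109..113  e  (4B, 1-aligned)
113..114  size  (1B, 1-aligned)
114..118  g  (4B, 1-aligned)
118..126  f  (8B, 1-aligned)
126..127  d  (1B, 1-aligned)
127..143  reserved  (16B, 1-aligned)
sizeof = 143, alignof = 1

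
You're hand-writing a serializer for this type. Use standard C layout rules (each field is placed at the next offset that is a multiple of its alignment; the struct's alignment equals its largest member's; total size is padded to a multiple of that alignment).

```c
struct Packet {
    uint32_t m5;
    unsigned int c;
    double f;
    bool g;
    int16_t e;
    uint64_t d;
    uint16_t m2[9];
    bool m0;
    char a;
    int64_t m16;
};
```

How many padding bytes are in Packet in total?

9

m5 at 0 (size 4, align 4) → ends 4
c at 4 (size 4, align 4) → ends 8
f at 8 (size 8, align 8) → ends 16
g at 16 (size 1, align 1) → ends 17
pad 1 to align 2 for e
e at 18 (size 2, align 2) → ends 20
pad 4 to align 8 for d
d at 24 (size 8, align 8) → ends 32
m2 at 32 (size 18, align 2) → ends 50
m0 at 50 (size 1, align 1) → ends 51
a at 51 (size 1, align 1) → ends 52
pad 4 to align 8 for m16
m16 at 56 (size 8, align 8) → ends 64
total 64 bytes, alignment 8
data bytes 55, size 64 → padding 9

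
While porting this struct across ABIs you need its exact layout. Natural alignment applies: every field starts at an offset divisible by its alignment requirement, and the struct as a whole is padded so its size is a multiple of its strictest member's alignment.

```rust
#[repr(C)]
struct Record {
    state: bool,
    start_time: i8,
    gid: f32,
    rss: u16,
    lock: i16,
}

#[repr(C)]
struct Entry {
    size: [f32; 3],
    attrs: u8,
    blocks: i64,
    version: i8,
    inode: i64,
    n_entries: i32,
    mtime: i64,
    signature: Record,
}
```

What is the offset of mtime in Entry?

48

Record: @0: state [1B, align 1] → 1; @1: start_time [1B, align 1] → 2; +2 pad (align 4); @4: gid [4B, align 4] → 8; @8: rss [2B, align 2] → 10; @10: lock [2B, align 2] → 12; size 12, align 4
@0: size [12B, align 4] → 12
@12: attrs [1B, align 1] → 13
+3 pad (align 8)
@16: blocks [8B, align 8] → 24
@24: version [1B, align 1] → 25
+7 pad (align 8)
@32: inode [8B, align 8] → 40
@40: n_entries [4B, align 4] → 44
+4 pad (align 8)
@48: mtime [8B, align 8] → 56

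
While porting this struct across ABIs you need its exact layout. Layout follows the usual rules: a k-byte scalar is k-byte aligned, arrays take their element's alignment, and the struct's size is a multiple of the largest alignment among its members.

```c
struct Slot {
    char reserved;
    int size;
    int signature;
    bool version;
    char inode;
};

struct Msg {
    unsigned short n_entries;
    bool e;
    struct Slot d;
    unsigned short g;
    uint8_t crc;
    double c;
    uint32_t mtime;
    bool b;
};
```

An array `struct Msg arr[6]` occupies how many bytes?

Slot: @0: reserved [1B, align 1] → 1; +3 pad (align 4); @4: size [4B, align 4] → 8; @8: signature [4B, align 4] → 12; @12: version [1B, align 1] → 13; @13: inode [1B, align 1] → 14; +2 tail pad (align 4); size 16, align 4
@0: n_entries [2B, align 2] → 2
@2: e [1B, align 1] → 3
+1 pad (align 4)
@4: d [16B, align 4] → 20
@20: g [2B, align 2] → 22
@22: crc [1B, align 1] → 23
+1 pad (align 8)
@24: c [8B, align 8] → 32
@32: mtime [4B, align 4] → 36
@36: b [1B, align 1] → 37
+3 tail pad (align 8)
size 40, align 8
array of 6: 6 × 40 = 240

240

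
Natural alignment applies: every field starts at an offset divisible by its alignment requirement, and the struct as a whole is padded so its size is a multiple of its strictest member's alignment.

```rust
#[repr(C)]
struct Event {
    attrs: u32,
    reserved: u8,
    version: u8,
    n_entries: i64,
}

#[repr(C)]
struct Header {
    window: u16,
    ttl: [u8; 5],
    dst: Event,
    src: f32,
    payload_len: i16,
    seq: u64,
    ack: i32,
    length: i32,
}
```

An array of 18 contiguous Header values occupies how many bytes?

864

Event: 0..4  attrs  (4B, 4-aligned); 4..5  reserved  (1B, 1-aligned); 5..6  version  (1B, 1-aligned); 6..8  -- padding (2B); 8..16  n_entries  (8B, 8-aligned); sizeof = 16, alignof = 8
0..2  window  (2B, 2-aligned)
2..7  ttl  (5B, 1-aligned)
7..8  -- padding (1B)
8..24  dst  (16B, 8-aligned)
24..28  src  (4B, 4-aligned)
28..30  payload_len  (2B, 2-aligned)
30..32  -- padding (2B)
32..40  seq  (8B, 8-aligned)
40..44  ack  (4B, 4-aligned)
44..48  length  (4B, 4-aligned)
sizeof = 48, alignof = 8
array of 18: 18 × 48 = 864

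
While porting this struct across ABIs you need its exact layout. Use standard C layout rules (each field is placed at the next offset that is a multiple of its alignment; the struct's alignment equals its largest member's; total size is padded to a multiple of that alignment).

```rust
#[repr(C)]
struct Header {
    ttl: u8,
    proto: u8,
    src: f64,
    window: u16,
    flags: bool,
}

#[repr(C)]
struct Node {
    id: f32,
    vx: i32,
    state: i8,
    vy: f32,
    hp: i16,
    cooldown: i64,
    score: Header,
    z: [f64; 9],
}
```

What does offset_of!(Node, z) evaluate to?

56

Header: 0..1  ttl  (1B, 1-aligned); 1..2  proto  (1B, 1-aligned); 2..8  -- padding (6B); 8..16  src  (8B, 8-aligned); 16..18  window  (2B, 2-aligned); 18..19  flags  (1B, 1-aligned); 19..24  -- tail padding (5B); sizeof = 24, alignof = 8
0..4  id  (4B, 4-aligned)
4..8  vx  (4B, 4-aligned)
8..9  state  (1B, 1-aligned)
9..12  -- padding (3B)
12..16  vy  (4B, 4-aligned)
16..18  hp  (2B, 2-aligned)
18..24  -- padding (6B)
24..32  cooldown  (8B, 8-aligned)
32..56  score  (24B, 8-aligned)
56..128  z  (72B, 8-aligned)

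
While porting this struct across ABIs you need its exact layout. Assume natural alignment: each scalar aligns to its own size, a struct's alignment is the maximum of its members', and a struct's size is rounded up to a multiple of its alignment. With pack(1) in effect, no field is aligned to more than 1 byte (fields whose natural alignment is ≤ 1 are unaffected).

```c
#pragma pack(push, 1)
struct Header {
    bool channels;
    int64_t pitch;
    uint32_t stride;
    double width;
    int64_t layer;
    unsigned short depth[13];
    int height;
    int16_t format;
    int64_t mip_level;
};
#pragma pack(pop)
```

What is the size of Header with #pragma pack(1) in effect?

channels at 0 (size 1, align 1) → ends 1
pitch at 1 (size 8, align 1) → ends 9
stride at 9 (size 4, align 1) → ends 13
width at 13 (size 8, align 1) → ends 21
layer at 21 (size 8, align 1) → ends 29
depth at 29 (size 26, align 1) → ends 55
height at 55 (size 4, align 1) → ends 59
format at 59 (size 2, align 1) → ends 61
mip_level at 61 (size 8, align 1) → ends 69
total 69 bytes, alignment 1

69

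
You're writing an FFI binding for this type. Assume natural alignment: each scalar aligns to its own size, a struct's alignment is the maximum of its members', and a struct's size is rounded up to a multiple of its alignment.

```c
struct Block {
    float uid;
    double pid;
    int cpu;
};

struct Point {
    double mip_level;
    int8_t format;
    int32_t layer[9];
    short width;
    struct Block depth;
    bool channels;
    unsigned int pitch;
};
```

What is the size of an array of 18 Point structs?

Block: uid at 0 (size 4, align 4) → ends 4; pad 4 to align 8 for pid; pid at 8 (size 8, align 8) → ends 16; cpu at 16 (size 4, align 4) → ends 20; tail pad 4 to reach multiple of 8; total 24 bytes, alignment 8
mip_level at 0 (size 8, align 8) → ends 8
format at 8 (size 1, align 1) → ends 9
pad 3 to align 4 for layer
layer at 12 (size 36, align 4) → ends 48
width at 48 (size 2, align 2) → ends 50
pad 6 to align 8 for depth
depth at 56 (size 24, align 8) → ends 80
channels at 80 (size 1, align 1) → ends 81
pad 3 to align 4 for pitch
pitch at 84 (size 4, align 4) → ends 88
total 88 bytes, alignment 8
array of 18: 18 × 88 = 1584

1584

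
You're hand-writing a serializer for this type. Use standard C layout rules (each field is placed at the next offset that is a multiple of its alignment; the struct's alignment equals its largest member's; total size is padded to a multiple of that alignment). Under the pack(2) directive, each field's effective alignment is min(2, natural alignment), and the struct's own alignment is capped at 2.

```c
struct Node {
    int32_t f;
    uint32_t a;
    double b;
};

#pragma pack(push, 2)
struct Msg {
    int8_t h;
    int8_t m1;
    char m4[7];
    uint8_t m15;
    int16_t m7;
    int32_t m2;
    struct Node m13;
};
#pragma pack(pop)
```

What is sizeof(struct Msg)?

32

Node: f at 0 (size 4, align 4) → ends 4; a at 4 (size 4, align 4) → ends 8; b at 8 (size 8, align 8) → ends 16; total 16 bytes, alignment 8
h at 0 (size 1, align 1) → ends 1
m1 at 1 (size 1, align 1) → ends 2
m4 at 2 (size 7, align 1) → ends 9
m15 at 9 (size 1, align 1) → ends 10
m7 at 10 (size 2, align 2) → ends 12
m2 at 12 (size 4, align 2) → ends 16
m13 at 16 (size 16, align 2) → ends 32
total 32 bytes, alignment 2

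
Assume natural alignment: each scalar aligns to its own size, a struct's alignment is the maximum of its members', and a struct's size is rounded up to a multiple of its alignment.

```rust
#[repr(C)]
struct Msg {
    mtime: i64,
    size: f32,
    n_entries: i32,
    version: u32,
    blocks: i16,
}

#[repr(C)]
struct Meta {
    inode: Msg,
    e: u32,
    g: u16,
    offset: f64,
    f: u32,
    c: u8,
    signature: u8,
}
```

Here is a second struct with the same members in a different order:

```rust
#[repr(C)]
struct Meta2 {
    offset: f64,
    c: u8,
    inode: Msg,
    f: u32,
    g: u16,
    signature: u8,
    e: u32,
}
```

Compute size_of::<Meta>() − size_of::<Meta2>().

Msg: 0..8  mtime  (8B, 8-aligned); 8..12  size  (4B, 4-aligned); 12..16  n_entries  (4B, 4-aligned); 16..20  version  (4B, 4-aligned); 20..22  blocks  (2B, 2-aligned); 22..24  -- tail padding (2B); sizeof = 24, alignof = 8
0..24  inode  (24B, 8-aligned)
24..28  e  (4B, 4-aligned)
28..30  g  (2B, 2-aligned)
30..32  -- padding (2B)
32..40  offset  (8B, 8-aligned)
40..44  f  (4B, 4-aligned)
44..45  c  (1B, 1-aligned)
45..46  signature  (1B, 1-aligned)
46..48  -- tail padding (2B)
sizeof = 48, alignof = 8
— Meta2 —
0..8  offset  (8B, 8-aligned)
8..9  c  (1B, 1-aligned)
9..16  -- padding (7B)
16..40  inode  (24B, 8-aligned)
40..44  f  (4B, 4-aligned)
44..46  g  (2B, 2-aligned)
46..47  signature  (1B, 1-aligned)
47..48  -- padding (1B)
48..52  e  (4B, 4-aligned)
52..56  -- tail padding (4B)
sizeof = 56, alignof = 8
48 − 56 = -8

-8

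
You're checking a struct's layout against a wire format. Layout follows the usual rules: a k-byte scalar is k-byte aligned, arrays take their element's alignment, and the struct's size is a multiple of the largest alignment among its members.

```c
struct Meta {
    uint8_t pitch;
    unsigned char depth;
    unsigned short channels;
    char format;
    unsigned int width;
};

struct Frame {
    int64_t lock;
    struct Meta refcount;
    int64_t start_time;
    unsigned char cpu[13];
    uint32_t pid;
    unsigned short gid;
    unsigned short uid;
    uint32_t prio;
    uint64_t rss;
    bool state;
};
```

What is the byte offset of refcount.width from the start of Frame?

Meta: pitch at 0 (size 1, align 1) → ends 1; depth at 1 (size 1, align 1) → ends 2; channels at 2 (size 2, align 2) → ends 4; format at 4 (size 1, align 1) → ends 5; pad 3 to align 4 for width; width at 8 (size 4, align 4) → ends 12; total 12 bytes, alignment 4
lock at 0 (size 8, align 8) → ends 8
refcount at 8 (size 12, align 4) → ends 20
within Meta: width at 8
8 + 8 = 16

16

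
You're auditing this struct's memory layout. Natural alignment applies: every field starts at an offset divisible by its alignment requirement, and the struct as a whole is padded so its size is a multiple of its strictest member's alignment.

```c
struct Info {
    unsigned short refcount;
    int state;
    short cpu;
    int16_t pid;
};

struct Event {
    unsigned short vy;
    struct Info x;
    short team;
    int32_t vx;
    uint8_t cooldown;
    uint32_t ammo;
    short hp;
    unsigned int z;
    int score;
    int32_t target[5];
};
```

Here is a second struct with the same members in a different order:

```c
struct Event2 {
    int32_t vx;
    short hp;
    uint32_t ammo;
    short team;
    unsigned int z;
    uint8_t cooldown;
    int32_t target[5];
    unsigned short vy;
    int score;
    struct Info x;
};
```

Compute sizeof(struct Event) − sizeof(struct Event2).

0

Info: refcount at 0 (size 2, align 2) → ends 2; pad 2 to align 4 for state; state at 4 (size 4, align 4) → ends 8; cpu at 8 (size 2, align 2) → ends 10; pid at 10 (size 2, align 2) → ends 12; total 12 bytes, alignment 4
vy at 0 (size 2, align 2) → ends 2
pad 2 to align 4 for x
x at 4 (size 12, align 4) → ends 16
team at 16 (size 2, align 2) → ends 18
pad 2 to align 4 for vx
vx at 20 (size 4, align 4) → ends 24
cooldown at 24 (size 1, align 1) → ends 25
pad 3 to align 4 for ammo
ammo at 28 (size 4, align 4) → ends 32
hp at 32 (size 2, align 2) → ends 34
pad 2 to align 4 for z
z at 36 (size 4, align 4) → ends 40
score at 40 (size 4, align 4) → ends 44
target at 44 (size 20, align 4) → ends 64
total 64 bytes, alignment 4
— Event2 —
vx at 0 (size 4, align 4) → ends 4
hp at 4 (size 2, align 2) → ends 6
pad 2 to align 4 for ammo
ammo at 8 (size 4, align 4) → ends 12
team at 12 (size 2, align 2) → ends 14
pad 2 to align 4 for z
z at 16 (size 4, align 4) → ends 20
cooldown at 20 (size 1, align 1) → ends 21
pad 3 to align 4 for target
target at 24 (size 20, align 4) → ends 44
vy at 44 (size 2, align 2) → ends 46
pad 2 to align 4 for score
score at 48 (size 4, align 4) → ends 52
x at 52 (size 12, align 4) → ends 64
total 64 bytes, alignment 4
64 − 64 = 0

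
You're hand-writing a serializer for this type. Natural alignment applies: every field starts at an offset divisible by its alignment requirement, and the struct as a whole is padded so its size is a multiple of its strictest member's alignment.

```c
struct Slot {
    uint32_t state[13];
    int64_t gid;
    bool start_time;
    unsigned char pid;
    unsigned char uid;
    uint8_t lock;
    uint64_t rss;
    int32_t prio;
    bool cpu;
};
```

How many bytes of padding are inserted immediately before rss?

4

@0: state [52B, align 4] → 52
+4 pad (align 8)
@56: gid [8B, align 8] → 64
@64: start_time [1B, align 1] → 65
@65: pid [1B, align 1] → 66
@66: uid [1B, align 1] → 67
@67: lock [1B, align 1] → 68
+4 pad (align 8)
@72: rss [8B, align 8] → 80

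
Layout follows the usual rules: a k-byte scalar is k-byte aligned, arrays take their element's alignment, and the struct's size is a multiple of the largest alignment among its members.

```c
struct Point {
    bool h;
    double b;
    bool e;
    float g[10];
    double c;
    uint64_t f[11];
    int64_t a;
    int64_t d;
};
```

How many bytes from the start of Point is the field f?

@0: h [1B, align 1] → 1
+7 pad (align 8)
@8: b [8B, align 8] → 16
@16: e [1B, align 1] → 17
+3 pad (align 4)
@20: g [40B, align 4] → 60
+4 pad (align 8)
@64: c [8B, align 8] → 72
@72: f [88B, align 8] → 160

72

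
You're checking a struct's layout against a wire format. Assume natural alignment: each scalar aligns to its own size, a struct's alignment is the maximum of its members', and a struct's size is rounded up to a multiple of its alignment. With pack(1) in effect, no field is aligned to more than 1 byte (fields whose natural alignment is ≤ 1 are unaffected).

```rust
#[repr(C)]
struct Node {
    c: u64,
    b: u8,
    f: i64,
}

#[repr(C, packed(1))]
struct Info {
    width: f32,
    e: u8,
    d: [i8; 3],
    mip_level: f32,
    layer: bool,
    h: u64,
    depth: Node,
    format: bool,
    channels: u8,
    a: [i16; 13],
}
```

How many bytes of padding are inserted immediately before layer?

0

Node: 0..8  c  (8B, 8-aligned); 8..9  b  (1B, 1-aligned); 9..16  -- padding (7B); 16..24  f  (8B, 8-aligned); sizeof = 24, alignof = 8
0..4  width  (4B, 1-aligned)
4..5  e  (1B, 1-aligned)
5..8  d  (3B, 1-aligned)
8..12  mip_level  (4B, 1-aligned)
12..13  layer  (1B, 1-aligned)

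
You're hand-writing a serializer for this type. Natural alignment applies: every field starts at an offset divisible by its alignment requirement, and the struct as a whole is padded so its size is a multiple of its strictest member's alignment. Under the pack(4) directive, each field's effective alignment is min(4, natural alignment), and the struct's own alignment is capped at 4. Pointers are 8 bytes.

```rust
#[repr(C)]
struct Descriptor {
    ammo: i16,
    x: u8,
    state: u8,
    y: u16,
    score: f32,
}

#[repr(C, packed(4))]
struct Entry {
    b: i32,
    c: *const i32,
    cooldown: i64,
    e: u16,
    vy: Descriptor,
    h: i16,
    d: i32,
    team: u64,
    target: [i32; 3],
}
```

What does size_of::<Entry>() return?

Descriptor: @0: ammo [2B, align 2] → 2; @2: x [1B, align 1] → 3; @3: state [1B, align 1] → 4; @4: y [2B, align 2] → 6; +2 pad (align 4); @8: score [4B, align 4] → 12; size 12, align 4
@0: b [4B, align 4] → 4
@4: c [8B, align 4] → 12
@12: cooldown [8B, align 4] → 20
@20: e [2B, align 2] → 22
+2 pad (align 4)
@24: vy [12B, align 4] → 36
@36: h [2B, align 2] → 38
+2 pad (align 4)
@40: d [4B, align 4] → 44
@44: team [8B, align 4] → 52
@52: target [12B, align 4] → 64
size 64, align 4

64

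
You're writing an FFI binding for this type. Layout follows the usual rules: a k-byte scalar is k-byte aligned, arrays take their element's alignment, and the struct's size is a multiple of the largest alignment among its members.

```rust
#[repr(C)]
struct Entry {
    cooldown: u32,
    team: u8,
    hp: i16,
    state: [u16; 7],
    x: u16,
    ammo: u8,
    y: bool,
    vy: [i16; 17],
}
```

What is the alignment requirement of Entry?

member alignments: cooldown=4, team=1, hp=2, state=2, x=2, ammo=1, y=1, vy=2
max = 4

4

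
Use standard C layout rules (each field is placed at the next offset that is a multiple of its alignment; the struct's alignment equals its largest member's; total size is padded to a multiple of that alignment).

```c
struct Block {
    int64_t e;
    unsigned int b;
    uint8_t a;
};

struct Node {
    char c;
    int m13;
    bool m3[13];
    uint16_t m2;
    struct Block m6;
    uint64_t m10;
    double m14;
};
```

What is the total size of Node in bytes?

56 bytes

Block: 0..8  e  (8B, 8-aligned); 8..12  b  (4B, 4-aligned); 12..13  a  (1B, 1-aligned); 13..16  -- tail padding (3B); sizeof = 16, alignof = 8
0..1  c  (1B, 1-aligned)
1..4  -- padding (3B)
4..8  m13  (4B, 4-aligned)
8..21  m3  (13B, 1-aligned)
21..22  -- padding (1B)
22..24  m2  (2B, 2-aligned)
24..40  m6  (16B, 8-aligned)
40..48  m10  (8B, 8-aligned)
48..56  m14  (8B, 8-aligned)
sizeof = 56, alignof = 8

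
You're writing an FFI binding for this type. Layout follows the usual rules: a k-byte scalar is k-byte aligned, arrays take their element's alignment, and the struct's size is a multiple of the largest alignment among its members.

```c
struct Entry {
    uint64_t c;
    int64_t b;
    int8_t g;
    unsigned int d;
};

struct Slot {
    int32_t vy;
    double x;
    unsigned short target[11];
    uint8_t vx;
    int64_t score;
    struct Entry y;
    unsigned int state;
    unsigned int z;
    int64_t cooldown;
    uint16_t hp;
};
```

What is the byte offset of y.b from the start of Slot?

56

Entry: c at 0 (size 8, align 8) → ends 8; b at 8 (size 8, align 8) → ends 16; g at 16 (size 1, align 1) → ends 17; pad 3 to align 4 for d; d at 20 (size 4, align 4) → ends 24; total 24 bytes, alignment 8
vy at 0 (size 4, align 4) → ends 4
pad 4 to align 8 for x
x at 8 (size 8, align 8) → ends 16
target at 16 (size 22, align 2) → ends 38
vx at 38 (size 1, align 1) → ends 39
pad 1 to align 8 for score
score at 40 (size 8, align 8) → ends 48
y at 48 (size 24, align 8) → ends 72
within Entry: b at 8
48 + 8 = 56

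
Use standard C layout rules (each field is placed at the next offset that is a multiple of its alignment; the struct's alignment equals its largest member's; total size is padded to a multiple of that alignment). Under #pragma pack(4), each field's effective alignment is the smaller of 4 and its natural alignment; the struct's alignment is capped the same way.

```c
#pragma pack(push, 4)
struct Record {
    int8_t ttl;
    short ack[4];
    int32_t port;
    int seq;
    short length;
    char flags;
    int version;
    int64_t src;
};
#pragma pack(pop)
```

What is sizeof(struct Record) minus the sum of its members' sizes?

4

ttl at 0 (size 1, align 1) → ends 1
pad 1 to align 2 for ack
ack at 2 (size 8, align 2) → ends 10
pad 2 to align 4 for port
port at 12 (size 4, align 4) → ends 16
seq at 16 (size 4, align 4) → ends 20
length at 20 (size 2, align 2) → ends 22
flags at 22 (size 1, align 1) → ends 23
pad 1 to align 4 for version
version at 24 (size 4, align 4) → ends 28
src at 28 (size 8, align 4) → ends 36
total 36 bytes, alignment 4
data bytes 32, size 36 → padding 4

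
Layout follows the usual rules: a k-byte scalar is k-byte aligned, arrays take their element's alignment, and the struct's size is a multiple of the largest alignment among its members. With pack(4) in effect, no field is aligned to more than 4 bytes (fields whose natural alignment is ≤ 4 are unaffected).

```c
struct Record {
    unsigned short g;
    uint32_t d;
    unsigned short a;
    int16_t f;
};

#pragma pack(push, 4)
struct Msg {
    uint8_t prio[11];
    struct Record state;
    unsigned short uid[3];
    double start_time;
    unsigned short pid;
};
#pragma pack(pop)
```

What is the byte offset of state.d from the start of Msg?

16

Record: g at 0 (size 2, align 2) → ends 2; pad 2 to align 4 for d; d at 4 (size 4, align 4) → ends 8; a at 8 (size 2, align 2) → ends 10; f at 10 (size 2, align 2) → ends 12; total 12 bytes, alignment 4
prio at 0 (size 11, align 1) → ends 11
pad 1 to align 4 for state
state at 12 (size 12, align 4) → ends 24
within Record: d at 4
12 + 4 = 16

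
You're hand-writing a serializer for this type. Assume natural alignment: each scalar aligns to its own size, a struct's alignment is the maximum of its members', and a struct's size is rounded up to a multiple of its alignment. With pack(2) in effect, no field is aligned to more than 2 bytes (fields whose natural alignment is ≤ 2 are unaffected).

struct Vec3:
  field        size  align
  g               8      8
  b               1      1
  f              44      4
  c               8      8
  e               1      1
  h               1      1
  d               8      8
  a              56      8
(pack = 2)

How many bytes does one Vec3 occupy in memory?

0..8  g  (8B, 2-aligned)
8..9  b  (1B, 1-aligned)
9..10  -- padding (1B)
10..54  f  (44B, 2-aligned)
54..62  c  (8B, 2-aligned)
62..63  e  (1B, 1-aligned)
63..64  h  (1B, 1-aligned)
64..72  d  (8B, 2-aligned)
72..128  a  (56B, 2-aligned)
sizeof = 128, alignof = 2

128 bytes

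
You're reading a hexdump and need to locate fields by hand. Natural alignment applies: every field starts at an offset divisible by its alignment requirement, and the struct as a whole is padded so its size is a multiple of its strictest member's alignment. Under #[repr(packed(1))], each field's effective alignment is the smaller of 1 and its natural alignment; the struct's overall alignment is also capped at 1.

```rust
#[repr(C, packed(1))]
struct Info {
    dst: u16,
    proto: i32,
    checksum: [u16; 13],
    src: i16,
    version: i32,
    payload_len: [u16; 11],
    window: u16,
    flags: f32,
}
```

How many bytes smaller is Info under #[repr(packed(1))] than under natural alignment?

2

natural layout:
  @0: dst [2B, align 2] → 2
  +2 pad (align 4)
  @4: proto [4B, align 4] → 8
  @8: checksum [26B, align 2] → 34
  @34: src [2B, align 2] → 36
  @36: version [4B, align 4] → 40
  @40: payload_len [22B, align 2] → 62
  @62: window [2B, align 2] → 64
  @64: flags [4B, align 4] → 68
  size 68, align 4
packed(1) layout:
  @0: dst [2B, align 1] → 2
  @2: proto [4B, align 1] → 6
  @6: checksum [26B, align 1] → 32
  @32: src [2B, align 1] → 34
  @34: version [4B, align 1] → 38
  @38: payload_len [22B, align 1] → 60
  @60: window [2B, align 1] → 62
  @62: flags [4B, align 1] → 66
  size 66, align 1
68 − 66 = 2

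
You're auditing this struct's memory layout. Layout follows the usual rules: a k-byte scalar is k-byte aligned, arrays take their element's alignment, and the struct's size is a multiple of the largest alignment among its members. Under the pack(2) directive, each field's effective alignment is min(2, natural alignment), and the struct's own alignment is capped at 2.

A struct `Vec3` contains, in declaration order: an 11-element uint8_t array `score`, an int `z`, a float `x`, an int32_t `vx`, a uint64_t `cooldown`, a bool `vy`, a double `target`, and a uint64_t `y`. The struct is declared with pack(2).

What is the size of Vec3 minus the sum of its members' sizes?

0..11  score  (11B, 1-aligned)
11..12  -- padding (1B)
12..16  z  (4B, 2-aligned)
16..20  x  (4B, 2-aligned)
20..24  vx  (4B, 2-aligned)
24..32  cooldown  (8B, 2-aligned)
32..33  vy  (1B, 1-aligned)
33..34  -- padding (1B)
34..42  target  (8B, 2-aligned)
42..50  y  (8B, 2-aligned)
sizeof = 50, alignof = 2
data bytes 48, size 50 → padding 2

2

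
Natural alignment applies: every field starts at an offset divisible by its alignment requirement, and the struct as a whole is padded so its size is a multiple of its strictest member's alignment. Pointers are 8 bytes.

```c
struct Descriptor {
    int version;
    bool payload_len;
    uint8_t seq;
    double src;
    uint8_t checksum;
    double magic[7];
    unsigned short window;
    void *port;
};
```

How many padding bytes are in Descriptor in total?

0..4  version  (4B, 4-aligned)
4..5  payload_len  (1B, 1-aligned)
5..6  seq  (1B, 1-aligned)
6..8  -- padding (2B)
8..16  src  (8B, 8-aligned)
16..17  checksum  (1B, 1-aligned)
17..24  -- padding (7B)
24..80  magic  (56B, 8-aligned)
80..82  window  (2B, 2-aligned)
82..88  -- padding (6B)
88..96  port  (8B, 8-aligned)
sizeof = 96, alignof = 8
data bytes 81, size 96 → padding 15

15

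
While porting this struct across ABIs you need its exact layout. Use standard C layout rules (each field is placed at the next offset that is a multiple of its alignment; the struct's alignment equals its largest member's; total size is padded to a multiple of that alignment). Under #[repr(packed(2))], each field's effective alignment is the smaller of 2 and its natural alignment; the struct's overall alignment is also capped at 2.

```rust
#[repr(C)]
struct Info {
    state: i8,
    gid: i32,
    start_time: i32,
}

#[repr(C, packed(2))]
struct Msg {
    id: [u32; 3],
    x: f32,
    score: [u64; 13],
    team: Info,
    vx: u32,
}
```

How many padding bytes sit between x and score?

Info: @0: state [1B, align 1] → 1; +3 pad (align 4); @4: gid [4B, align 4] → 8; @8: start_time [4B, align 4] → 12; size 12, align 4
@0: id [12B, align 2] → 12
@12: x [4B, align 2] → 16
@16: score [104B, align 2] → 120

0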